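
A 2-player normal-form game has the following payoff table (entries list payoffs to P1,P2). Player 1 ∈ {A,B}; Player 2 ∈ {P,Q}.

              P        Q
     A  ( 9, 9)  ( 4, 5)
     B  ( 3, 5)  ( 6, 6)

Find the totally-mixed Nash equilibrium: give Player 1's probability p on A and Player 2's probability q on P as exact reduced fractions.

(p,q) = (1/5, 1/4)

P1 indiff ⇒ q·9+(1-q)·4 = q·3+(1-q)·6 ⇒ q(6) = (1-q)(2) ⇒ q = 1/4
P2 indiff ⇒ p·9+(1-p)·5 = p·5+(1-p)·6 ⇒ p(4) = (1-p)(1) ⇒ p = 1/5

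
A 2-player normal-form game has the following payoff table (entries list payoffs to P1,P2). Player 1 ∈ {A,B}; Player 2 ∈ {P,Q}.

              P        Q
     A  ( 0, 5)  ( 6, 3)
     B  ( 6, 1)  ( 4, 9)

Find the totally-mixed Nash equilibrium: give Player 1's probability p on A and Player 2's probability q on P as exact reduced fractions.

p=4/5, q=1/4

P1 indiff ⇒ q·0+(1-q)·6 = q·6+(1-q)·4 ⇒ q(-6) = (1-q)(-2) ⇒ q = 1/4
P2 indiff ⇒ p·5+(1-p)·1 = p·3+(1-p)·9 ⇒ p(2) = (1-p)(8) ⇒ p = 4/5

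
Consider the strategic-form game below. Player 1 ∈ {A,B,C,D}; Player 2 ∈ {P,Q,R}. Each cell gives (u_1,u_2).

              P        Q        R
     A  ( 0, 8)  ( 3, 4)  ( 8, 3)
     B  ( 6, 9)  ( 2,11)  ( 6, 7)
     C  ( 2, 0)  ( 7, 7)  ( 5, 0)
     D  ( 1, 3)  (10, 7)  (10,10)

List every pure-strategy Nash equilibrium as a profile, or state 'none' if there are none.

PSNE = {(D,R)}

(A,P): not NE [P1→B gives 6>0]
(A,Q): not NE [P1→D gives 10>3; P2→P gives 8>4]
(A,R): not NE [P1→D gives 10>8; P2→P gives 8>3]
(B,P): not NE [P2→Q gives 11>9]
(B,Q): not NE [P1→D gives 10>2]
(B,R): not NE [P1→D gives 10>6; P2→Q gives 11>7]
(C,P): not NE [P1→B gives 6>2; P2→Q gives 7>0]
(C,Q): not NE [P1→D gives 10>7]
(C,R): not NE [P1→D gives 10>5; P2→Q gives 7>0]
(D,P): not NE [P1→B gives 6>1; P2→R gives 10>3]
(D,Q): not NE [P2→R gives 10>7]
(D,R): NE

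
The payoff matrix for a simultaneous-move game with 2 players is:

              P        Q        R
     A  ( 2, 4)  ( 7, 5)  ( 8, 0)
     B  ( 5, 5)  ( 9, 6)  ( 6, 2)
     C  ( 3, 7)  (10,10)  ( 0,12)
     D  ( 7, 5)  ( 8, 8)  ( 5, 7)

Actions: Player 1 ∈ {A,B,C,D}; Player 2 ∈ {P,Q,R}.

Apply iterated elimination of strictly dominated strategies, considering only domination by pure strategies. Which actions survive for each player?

P2 drop P (Q beats it: A:5>4 B:6>5 C:10>7 D:8>5)
P1 drop D (B beats it: Q:9>8 R:6>5)
P1→{A,B,C} P2→{Q,R}

IESDS → P1:{A,B,C} P2:{Q,R}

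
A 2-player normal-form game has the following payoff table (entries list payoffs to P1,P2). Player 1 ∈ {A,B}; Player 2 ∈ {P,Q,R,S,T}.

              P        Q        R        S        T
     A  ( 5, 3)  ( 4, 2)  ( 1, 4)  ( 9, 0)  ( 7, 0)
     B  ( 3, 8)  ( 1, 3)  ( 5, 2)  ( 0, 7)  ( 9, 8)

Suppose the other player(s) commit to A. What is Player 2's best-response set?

argmax u_2 = {R}

u_2(P vs A) = 3
u_2(Q vs A) = 2
u_2(R vs A) = 4
u_2(S vs A) = 0
u_2(T vs A) = 0
max payoff 4 at {R}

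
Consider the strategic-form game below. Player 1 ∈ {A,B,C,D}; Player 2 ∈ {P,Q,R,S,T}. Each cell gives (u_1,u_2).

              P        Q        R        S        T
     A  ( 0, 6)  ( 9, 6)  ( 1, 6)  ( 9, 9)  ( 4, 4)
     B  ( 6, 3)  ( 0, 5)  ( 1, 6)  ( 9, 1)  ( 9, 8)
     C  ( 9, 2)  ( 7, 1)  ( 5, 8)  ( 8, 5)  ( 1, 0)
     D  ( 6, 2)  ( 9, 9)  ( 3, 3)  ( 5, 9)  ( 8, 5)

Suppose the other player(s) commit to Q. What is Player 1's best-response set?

u_1(A vs Q) = 9
u_1(B vs Q) = 0
u_1(C vs Q) = 7
u_1(D vs Q) = 9
max payoff 9 at {A,D}

BR_1 = {A,D}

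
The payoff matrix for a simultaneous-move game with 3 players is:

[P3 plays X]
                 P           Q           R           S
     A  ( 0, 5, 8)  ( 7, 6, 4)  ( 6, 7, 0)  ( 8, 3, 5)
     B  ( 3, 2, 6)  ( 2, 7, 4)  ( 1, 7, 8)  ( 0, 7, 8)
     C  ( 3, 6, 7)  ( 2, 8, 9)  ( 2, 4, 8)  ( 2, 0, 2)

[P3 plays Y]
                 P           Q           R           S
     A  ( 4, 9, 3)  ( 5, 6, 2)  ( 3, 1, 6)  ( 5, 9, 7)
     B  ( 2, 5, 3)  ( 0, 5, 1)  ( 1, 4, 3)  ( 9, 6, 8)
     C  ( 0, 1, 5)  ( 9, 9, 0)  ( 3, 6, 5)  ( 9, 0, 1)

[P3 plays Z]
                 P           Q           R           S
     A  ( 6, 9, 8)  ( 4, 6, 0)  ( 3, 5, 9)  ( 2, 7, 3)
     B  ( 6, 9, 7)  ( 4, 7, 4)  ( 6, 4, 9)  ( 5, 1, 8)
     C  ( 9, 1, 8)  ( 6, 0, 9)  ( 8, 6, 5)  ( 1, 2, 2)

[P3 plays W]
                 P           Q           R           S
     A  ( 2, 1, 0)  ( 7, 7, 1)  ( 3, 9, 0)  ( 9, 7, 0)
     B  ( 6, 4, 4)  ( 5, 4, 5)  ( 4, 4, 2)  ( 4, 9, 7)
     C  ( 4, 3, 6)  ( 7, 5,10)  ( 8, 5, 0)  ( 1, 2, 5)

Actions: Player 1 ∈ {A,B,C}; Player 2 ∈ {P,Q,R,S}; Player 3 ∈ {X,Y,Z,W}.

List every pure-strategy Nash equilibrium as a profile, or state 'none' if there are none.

PSNE = {(B,S,Y), (C,Q,W)}

(A,P,X): not NE [P1→C gives 3>0; P2→R gives 7>5]
(A,P,Y): not NE [P3→Z gives 8>3]
(A,P,Z): not NE [P1→C gives 9>6]
(A,P,W): not NE [P1→B gives 6>2; P2→R gives 9>1; P3→Z gives 8>0]
(A,Q,X): not NE [P2→R gives 7>6]
(A,Q,Y): not NE [P1→C gives 9>5; P2→S gives 9>6; P3→X gives 4>2]
(A,Q,Z): not NE [P1→C gives 6>4; P2→P gives 9>6; P3→X gives 4>0]
(A,Q,W): not NE [P2→R gives 9>7; P3→X gives 4>1]
(A,R,X): not NE [P3→Z gives 9>0]
(A,R,Y): not NE [P2→S gives 9>1; P3→Z gives 9>6]
(A,R,Z): not NE [P1→C gives 8>3; P2→P gives 9>5]
(A,R,W): not NE [P1→C gives 8>3; P3→Z gives 9>0]
(A,S,X): not NE [P2→R gives 7>3; P3→Y gives 7>5]
(A,S,Y): not NE [P1→C gives 9>5]
(A,S,Z): not NE [P1→B gives 5>2; P2→P gives 9>7; P3→Y gives 7>3]
(A,S,W): not NE [P2→R gives 9>7; P3→Y gives 7>0]
(B,P,X): not NE [P2→S gives 7>2; P3→Z gives 7>6]
(B,P,Y): not NE [P1→A gives 4>2; P2→S gives 6>5; P3→Z gives 7>3]
(B,P,Z): not NE [P1→C gives 9>6]
(B,P,W): not NE [P2→S gives 9>4; P3→Z gives 7>4]
(B,Q,X): not NE [P1→A gives 7>2; P3→W gives 5>4]
(B,Q,Y): not NE [P1→C gives 9>0; P2→S gives 6>5; P3→W gives 5>1]
(B,Q,Z): not NE [P1→C gives 6>4; P2→P gives 9>7; P3→W gives 5>4]
(B,Q,W): not NE [P1→C gives 7>5; P2→S gives 9>4]
(B,R,X): not NE [P1→A gives 6>1; P3→Z gives 9>8]
(B,R,Y): not NE [P1→C gives 3>1; P2→S gives 6>4; P3→Z gives 9>3]
(B,R,Z): not NE [P1→C gives 8>6; P2→P gives 9>4]
(B,R,W): not NE [P1→C gives 8>4; P2→S gives 9>4; P3→Z gives 9>2]
(B,S,X): not NE [P1→A gives 8>0]
(B,S,Y): NE
(B,S,Z): not NE [P2→P gives 9>1]
(B,S,W): not NE [P1→A gives 9>4; P3→Z gives 8>7]
(C,P,X): not NE [P2→Q gives 8>6; P3→Z gives 8>7]
(C,P,Y): not NE [P1→A gives 4>0; P2→Q gives 9>1; P3→Z gives 8>5]
(C,P,Z): not NE [P2→R gives 6>1]
(C,P,W): not NE [P1→B gives 6>4; P2→R gives 5>3; P3→Z gives 8>6]
(C,Q,X): not NE [P1→A gives 7>2; P3→W gives 10>9]
(C,Q,Y): not NE [P3→W gives 10>0]
(C,Q,Z): not NE [P2→R gives 6>0; P3→W gives 10>9]
(C,Q,W): NE
(C,R,X): not NE [P1→A gives 6>2; P2→Q gives 8>4]
(C,R,Y): not NE [P2→Q gives 9>6; P3→X gives 8>5]
(C,R,Z): not NE [P3→X gives 8>5]
(C,R,W): not NE [P3→X gives 8>0]
(C,S,X): not NE [P1→A gives 8>2; P2→Q gives 8>0; P3→W gives 5>2]
(C,S,Y): not NE [P2→Q gives 9>0; P3→W gives 5>1]
(C,S,Z): not NE [P1→B gives 5>1; P2→R gives 6>2; P3→W gives 5>2]
(C,S,W): not NE [P1→A gives 9>1; P2→R gives 5>2]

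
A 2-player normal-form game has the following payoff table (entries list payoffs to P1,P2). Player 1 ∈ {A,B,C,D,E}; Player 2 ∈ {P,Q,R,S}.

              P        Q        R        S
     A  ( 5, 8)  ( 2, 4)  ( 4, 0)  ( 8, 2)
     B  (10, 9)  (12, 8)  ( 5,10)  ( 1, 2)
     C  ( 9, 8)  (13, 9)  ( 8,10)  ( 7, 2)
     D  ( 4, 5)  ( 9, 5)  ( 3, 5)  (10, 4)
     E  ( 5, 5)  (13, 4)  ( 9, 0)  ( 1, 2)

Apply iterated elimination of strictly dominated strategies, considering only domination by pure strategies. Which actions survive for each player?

Survivors P1:{B,C,E} P2:{P,Q,R}

P2 drop S (P beats it: A:8>2 B:9>2 C:8>2 D:5>4 E:5>2)
P1 drop A (B beats it: P:10>5 Q:12>2 R:5>4)
P1 drop D (B beats it: P:10>4 Q:12>9 R:5>3)
P1→{B,C,E} P2→{P,Q,R}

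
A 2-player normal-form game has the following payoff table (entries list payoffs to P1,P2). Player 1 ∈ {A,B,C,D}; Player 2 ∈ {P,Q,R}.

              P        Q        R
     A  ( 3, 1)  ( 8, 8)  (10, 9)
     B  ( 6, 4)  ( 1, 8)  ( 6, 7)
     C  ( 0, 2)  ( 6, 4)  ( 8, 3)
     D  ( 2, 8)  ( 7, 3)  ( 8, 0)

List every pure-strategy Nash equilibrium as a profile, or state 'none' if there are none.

PSNE = {(A,R)}

(A,P): not NE [P1→B gives 6>3; P2→R gives 9>1]
(A,Q): not NE [P2→R gives 9>8]
(A,R): NE
(B,P): not NE [P2→Q gives 8>4]
(B,Q): not NE [P1→A gives 8>1]
(B,R): not NE [P1→A gives 10>6; P2→Q gives 8>7]
(C,P): not NE [P1→B gives 6>0; P2→Q gives 4>2]
(C,Q): not NE [P1→A gives 8>6]
(C,R): not NE [P1→A gives 10>8; P2→Q gives 4>3]
(D,P): not NE [P1→B gives 6>2]
(D,Q): not NE [P1→A gives 8>7; P2→P gives 8>3]
(D,R): not NE [P1→A gives 10>8; P2→P gives 8>0]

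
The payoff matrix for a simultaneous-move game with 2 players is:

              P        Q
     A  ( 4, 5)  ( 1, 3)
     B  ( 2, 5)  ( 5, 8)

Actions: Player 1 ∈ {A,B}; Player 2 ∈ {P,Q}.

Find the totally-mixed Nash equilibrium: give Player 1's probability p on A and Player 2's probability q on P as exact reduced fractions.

P1 indiff ⇒ q·4+(1-q)·1 = q·2+(1-q)·5 ⇒ q(2) = (1-q)(4) ⇒ q = 2/3
P2 indiff ⇒ p·5+(1-p)·5 = p·3+(1-p)·8 ⇒ p(2) = (1-p)(3) ⇒ p = 3/5

P1 mixes 3/5 on A; P2 mixes 2/3 on P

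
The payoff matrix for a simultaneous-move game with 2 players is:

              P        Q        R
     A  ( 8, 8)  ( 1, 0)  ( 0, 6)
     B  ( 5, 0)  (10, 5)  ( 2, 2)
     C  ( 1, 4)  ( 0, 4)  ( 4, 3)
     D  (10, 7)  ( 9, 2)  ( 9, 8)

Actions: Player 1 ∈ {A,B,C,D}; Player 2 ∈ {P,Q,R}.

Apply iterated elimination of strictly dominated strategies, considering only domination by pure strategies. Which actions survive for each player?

P1 drop A (D beats it: P:10>8 Q:9>1 R:9>0)
P1 drop C (D beats it: P:10>1 Q:9>0 R:9>4)
P2 drop P (R beats it: B:2>0 D:8>7)
P1→{B,D} P2→{Q,R}

Remaining: P1:{B,D} P2:{Q,R}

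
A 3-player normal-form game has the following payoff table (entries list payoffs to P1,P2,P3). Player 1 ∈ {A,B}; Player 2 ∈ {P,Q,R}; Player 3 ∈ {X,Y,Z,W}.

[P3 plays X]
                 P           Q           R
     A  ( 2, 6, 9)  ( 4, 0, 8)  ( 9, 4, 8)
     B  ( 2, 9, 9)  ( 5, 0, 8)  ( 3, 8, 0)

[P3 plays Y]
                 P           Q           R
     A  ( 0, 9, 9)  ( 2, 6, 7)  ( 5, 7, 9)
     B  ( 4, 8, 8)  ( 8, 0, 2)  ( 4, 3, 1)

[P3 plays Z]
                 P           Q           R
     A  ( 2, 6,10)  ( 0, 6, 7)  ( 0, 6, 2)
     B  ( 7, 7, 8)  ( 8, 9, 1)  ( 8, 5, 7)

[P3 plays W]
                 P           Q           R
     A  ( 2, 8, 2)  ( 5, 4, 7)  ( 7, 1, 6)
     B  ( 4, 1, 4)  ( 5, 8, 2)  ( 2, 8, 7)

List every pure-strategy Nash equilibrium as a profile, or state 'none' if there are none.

(A,P,X): not NE [P3→Z gives 10>9]
(A,P,Y): not NE [P1→B gives 4>0; P3→Z gives 10>9]
(A,P,Z): not NE [P1→B gives 7>2]
(A,P,W): not NE [P1→B gives 4>2; P3→Z gives 10>2]
(A,Q,X): not NE [P1→B gives 5>4; P2→P gives 6>0]
(A,Q,Y): not NE [P1→B gives 8>2; P2→P gives 9>6; P3→X gives 8>7]
(A,Q,Z): not NE [P1→B gives 8>0; P3→X gives 8>7]
(A,Q,W): not NE [P2→P gives 8>4; P3→X gives 8>7]
(A,R,X): not NE [P2→P gives 6>4; P3→Y gives 9>8]
(A,R,Y): not NE [P2→P gives 9>7]
(A,R,Z): not NE [P1→B gives 8>0; P3→Y gives 9>2]
(A,R,W): not NE [P2→P gives 8>1; P3→Y gives 9>6]
(B,P,X): NE
(B,P,Y): not NE [P3→X gives 9>8]
(B,P,Z): not NE [P2→Q gives 9>7; P3→X gives 9>8]
(B,P,W): not NE [P2→R gives 8>1; P3→X gives 9>4]
(B,Q,X): not NE [P2→P gives 9>0]
(B,Q,Y): not NE [P2→P gives 8>0; P3→X gives 8>2]
(B,Q,Z): not NE [P3→X gives 8>1]
(B,Q,W): not NE [P3→X gives 8>2]
(B,R,X): not NE [P1→A gives 9>3; P2→P gives 9>8; P3→W gives 7>0]
(B,R,Y): not NE [P1→A gives 5>4; P2→P gives 8>3; P3→W gives 7>1]
(B,R,Z): not NE [P2→Q gives 9>5]
(B,R,W): not NE [P1→A gives 7>2]

PSNE = {(B,P,X)}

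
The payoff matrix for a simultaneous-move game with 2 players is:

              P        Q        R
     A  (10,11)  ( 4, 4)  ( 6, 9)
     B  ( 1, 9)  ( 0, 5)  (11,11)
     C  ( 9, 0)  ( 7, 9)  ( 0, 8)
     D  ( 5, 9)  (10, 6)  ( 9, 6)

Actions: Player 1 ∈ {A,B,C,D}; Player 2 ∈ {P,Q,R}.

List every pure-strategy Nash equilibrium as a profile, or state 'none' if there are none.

(A,P): NE
(A,Q): not NE [P1→D gives 10>4; P2→P gives 11>4]
(A,R): not NE [P1→B gives 11>6; P2→P gives 11>9]
(B,P): not NE [P1→A gives 10>1; P2→R gives 11>9]
(B,Q): not NE [P1→D gives 10>0; P2→R gives 11>5]
(B,R): NE
(C,P): not NE [P1→A gives 10>9; P2→Q gives 9>0]
(C,Q): not NE [P1→D gives 10>7]
(C,R): not NE [P1→B gives 11>0; P2→Q gives 9>8]
(D,P): not NE [P1→A gives 10>5]
(D,Q): not NE [P2→P gives 9>6]
(D,R): not NE [P1→B gives 11>9; P2→P gives 9>6]

NE set: (A,P), (B,R)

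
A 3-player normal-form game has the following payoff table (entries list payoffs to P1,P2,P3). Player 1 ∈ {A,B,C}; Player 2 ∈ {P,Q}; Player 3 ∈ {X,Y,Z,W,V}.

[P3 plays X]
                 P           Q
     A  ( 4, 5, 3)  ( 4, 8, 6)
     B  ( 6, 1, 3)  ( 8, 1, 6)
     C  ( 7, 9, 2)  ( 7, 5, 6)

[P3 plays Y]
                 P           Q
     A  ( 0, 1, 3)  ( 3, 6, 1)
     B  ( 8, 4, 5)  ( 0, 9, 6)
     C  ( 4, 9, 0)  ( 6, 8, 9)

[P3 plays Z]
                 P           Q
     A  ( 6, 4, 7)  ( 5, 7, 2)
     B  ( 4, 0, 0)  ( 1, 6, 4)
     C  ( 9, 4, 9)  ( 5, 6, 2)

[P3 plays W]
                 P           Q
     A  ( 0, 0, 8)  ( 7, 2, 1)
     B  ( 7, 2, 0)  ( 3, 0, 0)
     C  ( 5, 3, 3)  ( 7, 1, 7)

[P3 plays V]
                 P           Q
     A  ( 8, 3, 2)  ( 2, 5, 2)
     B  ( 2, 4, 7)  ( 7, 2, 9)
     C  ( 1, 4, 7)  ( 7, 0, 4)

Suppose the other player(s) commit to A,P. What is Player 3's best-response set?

u_3(X vs A,P) = 3
u_3(Y vs A,P) = 3
u_3(Z vs A,P) = 7
u_3(W vs A,P) = 8
u_3(V vs A,P) = 2
max payoff 8 at {W}

argmax u_3 = {W}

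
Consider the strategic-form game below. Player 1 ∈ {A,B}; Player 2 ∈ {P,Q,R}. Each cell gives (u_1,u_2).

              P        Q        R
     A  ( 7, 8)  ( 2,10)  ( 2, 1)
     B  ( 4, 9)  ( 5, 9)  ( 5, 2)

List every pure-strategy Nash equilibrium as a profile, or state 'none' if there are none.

(A,P): not NE [P2→Q gives 10>8]
(A,Q): not NE [P1→B gives 5>2]
(A,R): not NE [P1→B gives 5>2; P2→Q gives 10>1]
(B,P): not NE [P1→A gives 7>4]
(B,Q): NE
(B,R): not NE [P2→Q gives 9>2]

NE set: (B,Q)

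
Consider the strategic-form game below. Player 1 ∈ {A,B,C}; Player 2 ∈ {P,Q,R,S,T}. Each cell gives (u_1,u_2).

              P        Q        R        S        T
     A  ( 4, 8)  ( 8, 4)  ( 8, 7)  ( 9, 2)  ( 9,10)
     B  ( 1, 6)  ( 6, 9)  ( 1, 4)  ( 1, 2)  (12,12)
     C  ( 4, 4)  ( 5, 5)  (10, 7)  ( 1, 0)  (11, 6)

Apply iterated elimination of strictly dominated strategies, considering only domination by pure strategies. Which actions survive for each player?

Survivors P1:{B,C} P2:{R,T}

P2 drop P (T beats it: A:10>8 B:12>6 C:6>4)
P2 drop Q (T beats it: A:10>4 B:12>9 C:6>5)
P2 drop S (R beats it: A:7>2 B:4>2 C:7>0)
P1 drop A (C beats it: R:10>8 T:11>9)
P1→{B,C} P2→{R,T}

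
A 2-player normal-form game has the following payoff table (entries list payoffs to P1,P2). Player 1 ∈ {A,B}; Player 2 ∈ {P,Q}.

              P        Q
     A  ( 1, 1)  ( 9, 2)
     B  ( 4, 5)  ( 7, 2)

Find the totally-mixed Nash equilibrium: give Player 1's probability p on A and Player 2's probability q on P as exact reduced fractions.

P1 indiff ⇒ q·1+(1-q)·9 = q·4+(1-q)·7 ⇒ q(-3) = (1-q)(-2) ⇒ q = 2/5
P2 indiff ⇒ p·1+(1-p)·5 = p·2+(1-p)·2 ⇒ p(-1) = (1-p)(-3) ⇒ p = 3/4

p=3/4, q=2/5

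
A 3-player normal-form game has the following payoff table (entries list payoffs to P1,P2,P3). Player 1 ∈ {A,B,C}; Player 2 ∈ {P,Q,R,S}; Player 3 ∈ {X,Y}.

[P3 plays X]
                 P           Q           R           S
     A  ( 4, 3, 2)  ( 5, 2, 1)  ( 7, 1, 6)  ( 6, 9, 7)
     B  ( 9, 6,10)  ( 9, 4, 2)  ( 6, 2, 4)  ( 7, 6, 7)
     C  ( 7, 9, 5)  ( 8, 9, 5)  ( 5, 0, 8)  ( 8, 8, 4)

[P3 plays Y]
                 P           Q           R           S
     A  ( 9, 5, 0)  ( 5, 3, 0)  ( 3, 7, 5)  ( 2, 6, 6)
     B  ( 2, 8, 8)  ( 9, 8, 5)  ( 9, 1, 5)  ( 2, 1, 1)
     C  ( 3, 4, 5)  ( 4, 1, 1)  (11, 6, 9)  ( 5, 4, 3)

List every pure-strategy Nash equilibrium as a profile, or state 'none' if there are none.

PSNE = {(B,P,X), (B,Q,Y), (C,R,Y)}

(A,P,X): not NE [P1→B gives 9>4; P2→S gives 9>3]
(A,P,Y): not NE [P2→R gives 7>5; P3→X gives 2>0]
(A,Q,X): not NE [P1→B gives 9>5; P2→S gives 9>2]
(A,Q,Y): not NE [P1→B gives 9>5; P2→R gives 7>3; P3→X gives 1>0]
(A,R,X): not NE [P2→S gives 9>1]
(A,R,Y): not NE [P1→C gives 11>3; P3→X gives 6>5]
(A,S,X): not NE [P1→C gives 8>6]
(A,S,Y): not NE [P1→C gives 5>2; P2→R gives 7>6; P3→X gives 7>6]
(B,P,X): NE
(B,P,Y): not NE [P1→A gives 9>2; P3→X gives 10>8]
(B,Q,X): not NE [P2→S gives 6>4; P3→Y gives 5>2]
(B,Q,Y): NE
(B,R,X): not NE [P1→A gives 7>6; P2→S gives 6>2; P3→Y gives 5>4]
(B,R,Y): not NE [P1→C gives 11>9; P2→Q gives 8>1]
(B,S,X): not NE [P1→C gives 8>7]
(B,S,Y): not NE [P1→C gives 5>2; P2→Q gives 8>1; P3→X gives 7>1]
(C,P,X): not NE [P1→B gives 9>7]
(C,P,Y): not NE [P1→A gives 9>3; P2→R gives 6>4]
(C,Q,X): not NE [P1→B gives 9>8]
(C,Q,Y): not NE [P1→B gives 9>4; P2→R gives 6>1; P3→X gives 5>1]
(C,R,X): not NE [P1→A gives 7>5; P2→Q gives 9>0; P3→Y gives 9>8]
(C,R,Y): NE
(C,S,X): not NE [P2→Q gives 9>8]
(C,S,Y): not NE [P2→R gives 6>4; P3→X gives 4>3]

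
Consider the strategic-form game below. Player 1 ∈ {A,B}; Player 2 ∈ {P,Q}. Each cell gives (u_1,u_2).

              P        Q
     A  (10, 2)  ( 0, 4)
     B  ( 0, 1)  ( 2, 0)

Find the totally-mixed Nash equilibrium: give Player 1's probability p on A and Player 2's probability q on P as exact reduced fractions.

P1 indiff ⇒ q·10+(1-q)·0 = q·0+(1-q)·2 ⇒ q(10) = (1-q)(2) ⇒ q = 1/6
P2 indiff ⇒ p·2+(1-p)·1 = p·4+(1-p)·0 ⇒ p(-2) = (1-p)(-1) ⇒ p = 1/3

p=1/3, q=1/6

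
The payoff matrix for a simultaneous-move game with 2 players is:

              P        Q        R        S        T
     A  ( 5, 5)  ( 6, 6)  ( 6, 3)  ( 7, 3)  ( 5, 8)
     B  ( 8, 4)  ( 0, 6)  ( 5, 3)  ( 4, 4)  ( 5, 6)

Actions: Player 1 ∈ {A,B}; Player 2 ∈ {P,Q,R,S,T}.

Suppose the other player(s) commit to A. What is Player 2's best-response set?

u_2(P vs A) = 5
u_2(Q vs A) = 6
u_2(R vs A) = 3
u_2(S vs A) = 3
u_2(T vs A) = 8
max payoff 8 at {T}

BR_2 = {T}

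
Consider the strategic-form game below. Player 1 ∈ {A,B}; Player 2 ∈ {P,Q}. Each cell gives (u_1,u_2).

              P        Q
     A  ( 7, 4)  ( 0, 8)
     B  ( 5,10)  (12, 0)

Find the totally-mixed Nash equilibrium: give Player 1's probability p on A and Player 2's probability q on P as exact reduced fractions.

P1 indiff ⇒ q·7+(1-q)·0 = q·5+(1-q)·12 ⇒ q(2) = (1-q)(12) ⇒ q = 6/7
P2 indiff ⇒ p·4+(1-p)·10 = p·8+(1-p)·0 ⇒ p(-4) = (1-p)(-10) ⇒ p = 5/7

p=5/7, q=6/7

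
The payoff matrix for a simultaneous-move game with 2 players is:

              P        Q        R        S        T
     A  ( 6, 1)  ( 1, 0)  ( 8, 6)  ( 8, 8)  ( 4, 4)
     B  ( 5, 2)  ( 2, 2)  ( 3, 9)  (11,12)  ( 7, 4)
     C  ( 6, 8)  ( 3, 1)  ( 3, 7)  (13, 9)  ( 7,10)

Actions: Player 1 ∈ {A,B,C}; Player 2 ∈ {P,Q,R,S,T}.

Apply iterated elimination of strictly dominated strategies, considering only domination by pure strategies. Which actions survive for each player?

IESDS → P1:{B,C} P2:{S,T}

P2 drop P (S beats it: A:8>1 B:12>2 C:9>8)
P2 drop Q (R beats it: A:6>0 B:9>2 C:7>1)
P2 drop R (S beats it: A:8>6 B:12>9 C:9>7)
P1 drop A (B beats it: S:11>8 T:7>4)
P1→{B,C} P2→{S,T}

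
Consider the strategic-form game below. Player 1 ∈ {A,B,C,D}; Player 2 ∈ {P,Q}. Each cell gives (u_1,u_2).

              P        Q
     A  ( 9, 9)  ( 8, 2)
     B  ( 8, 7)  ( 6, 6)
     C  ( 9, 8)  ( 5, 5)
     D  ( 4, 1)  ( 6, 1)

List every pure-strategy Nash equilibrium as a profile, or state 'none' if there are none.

(A,P): NE
(A,Q): not NE [P2→P gives 9>2]
(B,P): not NE [P1→C gives 9>8]
(B,Q): not NE [P1→A gives 8>6; P2→P gives 7>6]
(C,P): NE
(C,Q): not NE [P1→A gives 8>5; P2→P gives 8>5]
(D,P): not NE [P1→C gives 9>4]
(D,Q): not NE [P1→A gives 8>6]

PSNE = {(A,P), (C,P)}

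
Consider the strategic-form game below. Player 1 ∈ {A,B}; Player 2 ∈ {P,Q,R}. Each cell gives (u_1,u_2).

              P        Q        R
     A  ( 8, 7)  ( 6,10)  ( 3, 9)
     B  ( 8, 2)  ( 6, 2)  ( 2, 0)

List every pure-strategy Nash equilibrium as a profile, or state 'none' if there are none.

PSNE = {(A,Q), (B,P), (B,Q)}

(A,P): not NE [P2→Q gives 10>7]
(A,Q): NE
(A,R): not NE [P2→Q gives 10>9]
(B,P): NE
(B,Q): NE
(B,R): not NE [P1→A gives 3>2; P2→Q gives 2>0]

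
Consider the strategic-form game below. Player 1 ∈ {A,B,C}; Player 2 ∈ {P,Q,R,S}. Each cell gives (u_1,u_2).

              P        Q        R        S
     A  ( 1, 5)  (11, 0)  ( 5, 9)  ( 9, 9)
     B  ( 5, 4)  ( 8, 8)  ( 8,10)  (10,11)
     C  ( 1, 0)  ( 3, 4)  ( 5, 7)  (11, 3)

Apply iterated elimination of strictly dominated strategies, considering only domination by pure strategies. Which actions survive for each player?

IESDS → P1:{B,C} P2:{R,S}

P2 drop P (R beats it: A:9>5 B:10>4 C:7>0)
P2 drop Q (R beats it: A:9>0 B:10>8 C:7>4)
P1 drop A (B beats it: R:8>5 S:10>9)
P1→{B,C} P2→{R,S}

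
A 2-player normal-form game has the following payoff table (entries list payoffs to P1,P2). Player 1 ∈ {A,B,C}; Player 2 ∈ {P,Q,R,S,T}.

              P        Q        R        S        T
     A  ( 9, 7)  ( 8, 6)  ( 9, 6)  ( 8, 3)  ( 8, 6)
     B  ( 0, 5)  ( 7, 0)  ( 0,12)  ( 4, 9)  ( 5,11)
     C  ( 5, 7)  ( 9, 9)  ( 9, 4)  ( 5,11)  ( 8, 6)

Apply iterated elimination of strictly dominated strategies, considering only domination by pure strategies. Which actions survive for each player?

Remaining: P1:{A,C} P2:{P,Q,S}

P1 drop B (A beats it: P:9>0 Q:8>7 R:9>0 S:8>4 T:8>5)
P2 drop R (P beats it: A:7>6 C:7>4)
P2 drop T (P beats it: A:7>6 C:7>6)
P1→{A,C} P2→{P,Q,S}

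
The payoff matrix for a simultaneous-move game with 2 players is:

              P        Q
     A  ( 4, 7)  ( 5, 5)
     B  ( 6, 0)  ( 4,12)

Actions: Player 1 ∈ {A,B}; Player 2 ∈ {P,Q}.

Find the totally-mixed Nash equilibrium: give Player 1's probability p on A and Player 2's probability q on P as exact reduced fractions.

p=6/7, q=1/3

P1 indiff ⇒ q·4+(1-q)·5 = q·6+(1-q)·4 ⇒ q(-2) = (1-q)(-1) ⇒ q = 1/3
P2 indiff ⇒ p·7+(1-p)·0 = p·5+(1-p)·12 ⇒ p(2) = (1-p)(12) ⇒ p = 6/7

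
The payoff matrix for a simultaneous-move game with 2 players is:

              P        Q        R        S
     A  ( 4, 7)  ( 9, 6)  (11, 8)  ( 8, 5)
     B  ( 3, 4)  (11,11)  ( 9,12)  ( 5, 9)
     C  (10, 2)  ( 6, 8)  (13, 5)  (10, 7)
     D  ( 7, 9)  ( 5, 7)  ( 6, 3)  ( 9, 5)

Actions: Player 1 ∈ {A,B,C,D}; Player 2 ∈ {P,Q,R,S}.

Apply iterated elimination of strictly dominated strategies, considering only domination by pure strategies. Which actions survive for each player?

Survivors P1:{A,B,C} P2:{Q,R}

P1 drop D (C beats it: P:10>7 Q:6>5 R:13>6 S:10>9)
P2 drop P (R beats it: A:8>7 B:12>4 C:5>2)
P2 drop S (Q beats it: A:6>5 B:11>9 C:8>7)
P1→{A,B,C} P2→{Q,R}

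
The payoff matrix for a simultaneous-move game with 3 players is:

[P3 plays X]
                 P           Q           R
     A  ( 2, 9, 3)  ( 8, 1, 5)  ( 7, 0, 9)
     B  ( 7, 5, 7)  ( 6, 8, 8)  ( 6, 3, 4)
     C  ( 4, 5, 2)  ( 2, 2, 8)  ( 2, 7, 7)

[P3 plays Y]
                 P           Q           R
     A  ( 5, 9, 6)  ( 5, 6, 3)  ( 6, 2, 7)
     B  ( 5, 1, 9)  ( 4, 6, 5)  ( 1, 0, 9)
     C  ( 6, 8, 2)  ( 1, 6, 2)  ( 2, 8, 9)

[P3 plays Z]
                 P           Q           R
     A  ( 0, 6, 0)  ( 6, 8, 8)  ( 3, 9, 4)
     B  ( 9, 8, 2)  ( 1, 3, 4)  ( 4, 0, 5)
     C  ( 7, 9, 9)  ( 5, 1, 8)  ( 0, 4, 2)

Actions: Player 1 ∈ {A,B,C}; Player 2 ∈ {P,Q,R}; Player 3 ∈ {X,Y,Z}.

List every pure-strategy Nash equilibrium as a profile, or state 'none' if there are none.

(A,P,X): not NE [P1→B gives 7>2; P3→Y gives 6>3]
(A,P,Y): not NE [P1→C gives 6>5]
(A,P,Z): not NE [P1→B gives 9>0; P2→R gives 9>6; P3→Y gives 6>0]
(A,Q,X): not NE [P2→P gives 9>1; P3→Z gives 8>5]
(A,Q,Y): not NE [P2→P gives 9>6; P3→Z gives 8>3]
(A,Q,Z): not NE [P2→R gives 9>8]
(A,R,X): not NE [P2→P gives 9>0]
(A,R,Y): not NE [P2→P gives 9>2; P3→X gives 9>7]
(A,R,Z): not NE [P1→B gives 4>3; P3→X gives 9>4]
(B,P,X): not NE [P2→Q gives 8>5; P3→Y gives 9>7]
(B,P,Y): not NE [P1→C gives 6>5; P2→Q gives 6>1]
(B,P,Z): not NE [P3→Y gives 9>2]
(B,Q,X): not NE [P1→A gives 8>6]
(B,Q,Y): not NE [P1→A gives 5>4; P3→X gives 8>5]
(B,Q,Z): not NE [P1→A gives 6>1; P2→P gives 8>3; P3→X gives 8>4]
(B,R,X): not NE [P1→A gives 7>6; P2→Q gives 8>3; P3→Y gives 9>4]
(B,R,Y): not NE [P1→A gives 6>1; P2→Q gives 6>0]
(B,R,Z): not NE [P2→P gives 8>0; P3→Y gives 9>5]
(C,P,X): not NE [P1→B gives 7>4; P2→R gives 7>5; P3→Z gives 9>2]
(C,P,Y): not NE [P3→Z gives 9>2]
(C,P,Z): not NE [P1→B gives 9>7]
(C,Q,X): not NE [P1→A gives 8>2; P2→R gives 7>2]
(C,Q,Y): not NE [P1→A gives 5>1; P2→R gives 8>6; P3→Z gives 8>2]
(C,Q,Z): not NE [P1→A gives 6>5; P2→P gives 9>1]
(C,R,X): not NE [P1→A gives 7>2; P3→Y gives 9>7]
(C,R,Y): not NE [P1→A gives 6>2]
(C,R,Z): not NE [P1→B gives 4>0; P2→P gives 9>4; P3→Y gives 9>2]

No pure NE.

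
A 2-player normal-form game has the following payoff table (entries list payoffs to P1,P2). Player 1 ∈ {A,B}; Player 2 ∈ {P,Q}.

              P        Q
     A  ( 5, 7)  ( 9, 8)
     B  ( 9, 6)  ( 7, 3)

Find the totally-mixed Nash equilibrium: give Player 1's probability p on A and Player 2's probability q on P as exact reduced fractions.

P1 indiff ⇒ q·5+(1-q)·9 = q·9+(1-q)·7 ⇒ q(-4) = (1-q)(-2) ⇒ q = 1/3
P2 indiff ⇒ p·7+(1-p)·6 = p·8+(1-p)·3 ⇒ p(-1) = (1-p)(-3) ⇒ p = 3/4

P1 mixes 3/4 on A; P2 mixes 1/3 on P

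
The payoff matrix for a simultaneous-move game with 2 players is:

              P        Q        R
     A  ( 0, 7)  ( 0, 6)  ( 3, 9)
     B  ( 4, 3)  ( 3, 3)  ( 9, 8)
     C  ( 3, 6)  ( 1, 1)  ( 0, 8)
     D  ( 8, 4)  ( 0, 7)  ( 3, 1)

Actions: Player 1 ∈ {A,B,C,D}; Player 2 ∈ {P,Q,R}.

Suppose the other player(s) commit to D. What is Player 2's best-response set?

argmax u_2 = {Q}

u_2(P vs D) = 4
u_2(Q vs D) = 7
u_2(R vs D) = 1
max payoff 7 at {Q}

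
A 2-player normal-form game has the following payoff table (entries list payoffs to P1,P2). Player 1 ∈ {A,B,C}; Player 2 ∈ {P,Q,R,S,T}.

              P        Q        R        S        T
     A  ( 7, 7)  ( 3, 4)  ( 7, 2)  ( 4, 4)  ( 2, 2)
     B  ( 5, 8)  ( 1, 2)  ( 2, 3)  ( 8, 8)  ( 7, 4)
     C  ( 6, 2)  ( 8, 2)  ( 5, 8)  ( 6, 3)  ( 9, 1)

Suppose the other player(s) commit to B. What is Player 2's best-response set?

u_2(P vs B) = 8
u_2(Q vs B) = 2
u_2(R vs B) = 3
u_2(S vs B) = 8
u_2(T vs B) = 4
max payoff 8 at {P,S}

BR_2 = {P,S}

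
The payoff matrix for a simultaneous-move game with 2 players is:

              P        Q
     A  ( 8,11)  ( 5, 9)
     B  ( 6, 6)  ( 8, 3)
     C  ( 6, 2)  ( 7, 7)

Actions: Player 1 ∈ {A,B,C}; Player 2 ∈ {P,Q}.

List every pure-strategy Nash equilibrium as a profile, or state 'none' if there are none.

(A,P): NE
(A,Q): not NE [P1→B gives 8>5; P2→P gives 11>9]
(B,P): not NE [P1→A gives 8>6]
(B,Q): not NE [P2→P gives 6>3]
(C,P): not NE [P1→A gives 8>6; P2→Q gives 7>2]
(C,Q): not NE [P1→B gives 8>7]

NE set: (A,P)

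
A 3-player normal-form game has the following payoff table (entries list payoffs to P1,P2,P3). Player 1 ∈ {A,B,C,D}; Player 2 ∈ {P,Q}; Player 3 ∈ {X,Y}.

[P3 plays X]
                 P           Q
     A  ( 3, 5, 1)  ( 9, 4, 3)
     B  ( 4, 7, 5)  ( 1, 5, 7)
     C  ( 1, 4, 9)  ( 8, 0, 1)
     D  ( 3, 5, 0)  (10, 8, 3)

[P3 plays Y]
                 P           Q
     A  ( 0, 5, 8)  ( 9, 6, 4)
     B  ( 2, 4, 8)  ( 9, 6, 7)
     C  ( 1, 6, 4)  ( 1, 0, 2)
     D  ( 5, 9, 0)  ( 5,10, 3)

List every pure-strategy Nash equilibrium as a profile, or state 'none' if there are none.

NE set: (A,Q,Y), (B,Q,Y), (D,Q,X)

(A,P,X): not NE [P1→B gives 4>3; P3→Y gives 8>1]
(A,P,Y): not NE [P1→D gives 5>0; P2→Q gives 6>5]
(A,Q,X): not NE [P1→D gives 10>9; P2→P gives 5>4; P3→Y gives 4>3]
(A,Q,Y): NE
(B,P,X): not NE [P3→Y gives 8>5]
(B,P,Y): not NE [P1→D gives 5>2; P2→Q gives 6>4]
(B,Q,X): not NE [P1→D gives 10>1; P2→P gives 7>5]
(B,Q,Y): NE
(C,P,X): not NE [P1→B gives 4>1]
(C,P,Y): not NE [P1→D gives 5>1; P3→X gives 9>4]
(C,Q,X): not NE [P1→D gives 10>8; P2→P gives 4>0; P3→Y gives 2>1]
(C,Q,Y): not NE [P1→B gives 9>1; P2→P gives 6>0]
(D,P,X): not NE [P1→B gives 4>3; P2→Q gives 8>5]
(D,P,Y): not NE [P2→Q gives 10>9]
(D,Q,X): NE
(D,Q,Y): not NE [P1→B gives 9>5]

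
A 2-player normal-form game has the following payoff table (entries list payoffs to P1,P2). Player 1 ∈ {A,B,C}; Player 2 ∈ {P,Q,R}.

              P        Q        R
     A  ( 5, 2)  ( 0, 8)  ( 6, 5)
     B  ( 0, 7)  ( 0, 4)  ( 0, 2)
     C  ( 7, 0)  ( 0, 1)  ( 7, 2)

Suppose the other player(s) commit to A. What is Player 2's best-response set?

u_2(P vs A) = 2
u_2(Q vs A) = 8
u_2(R vs A) = 5
max payoff 8 at {Q}

BR_2 = {Q}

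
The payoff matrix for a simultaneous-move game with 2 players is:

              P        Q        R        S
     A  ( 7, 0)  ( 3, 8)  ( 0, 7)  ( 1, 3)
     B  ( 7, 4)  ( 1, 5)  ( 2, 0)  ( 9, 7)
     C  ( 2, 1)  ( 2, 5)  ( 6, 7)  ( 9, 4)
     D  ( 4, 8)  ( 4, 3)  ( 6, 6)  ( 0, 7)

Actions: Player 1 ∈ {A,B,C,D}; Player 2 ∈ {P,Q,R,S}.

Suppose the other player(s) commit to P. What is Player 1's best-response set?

u_1(A vs P) = 7
u_1(B vs P) = 7
u_1(C vs P) = 2
u_1(D vs P) = 4
max payoff 7 at {A,B}

P1 best: {A,B}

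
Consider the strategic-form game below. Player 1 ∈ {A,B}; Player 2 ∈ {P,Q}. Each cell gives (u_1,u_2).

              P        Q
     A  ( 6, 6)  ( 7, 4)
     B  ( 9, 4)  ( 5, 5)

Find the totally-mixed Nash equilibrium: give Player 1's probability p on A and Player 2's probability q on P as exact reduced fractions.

P1 indiff ⇒ q·6+(1-q)·7 = q·9+(1-q)·5 ⇒ q(-3) = (1-q)(-2) ⇒ q = 2/5
P2 indiff ⇒ p·6+(1-p)·4 = p·4+(1-p)·5 ⇒ p(2) = (1-p)(1) ⇒ p = 1/3

P1 mixes 1/3 on A; P2 mixes 2/5 on P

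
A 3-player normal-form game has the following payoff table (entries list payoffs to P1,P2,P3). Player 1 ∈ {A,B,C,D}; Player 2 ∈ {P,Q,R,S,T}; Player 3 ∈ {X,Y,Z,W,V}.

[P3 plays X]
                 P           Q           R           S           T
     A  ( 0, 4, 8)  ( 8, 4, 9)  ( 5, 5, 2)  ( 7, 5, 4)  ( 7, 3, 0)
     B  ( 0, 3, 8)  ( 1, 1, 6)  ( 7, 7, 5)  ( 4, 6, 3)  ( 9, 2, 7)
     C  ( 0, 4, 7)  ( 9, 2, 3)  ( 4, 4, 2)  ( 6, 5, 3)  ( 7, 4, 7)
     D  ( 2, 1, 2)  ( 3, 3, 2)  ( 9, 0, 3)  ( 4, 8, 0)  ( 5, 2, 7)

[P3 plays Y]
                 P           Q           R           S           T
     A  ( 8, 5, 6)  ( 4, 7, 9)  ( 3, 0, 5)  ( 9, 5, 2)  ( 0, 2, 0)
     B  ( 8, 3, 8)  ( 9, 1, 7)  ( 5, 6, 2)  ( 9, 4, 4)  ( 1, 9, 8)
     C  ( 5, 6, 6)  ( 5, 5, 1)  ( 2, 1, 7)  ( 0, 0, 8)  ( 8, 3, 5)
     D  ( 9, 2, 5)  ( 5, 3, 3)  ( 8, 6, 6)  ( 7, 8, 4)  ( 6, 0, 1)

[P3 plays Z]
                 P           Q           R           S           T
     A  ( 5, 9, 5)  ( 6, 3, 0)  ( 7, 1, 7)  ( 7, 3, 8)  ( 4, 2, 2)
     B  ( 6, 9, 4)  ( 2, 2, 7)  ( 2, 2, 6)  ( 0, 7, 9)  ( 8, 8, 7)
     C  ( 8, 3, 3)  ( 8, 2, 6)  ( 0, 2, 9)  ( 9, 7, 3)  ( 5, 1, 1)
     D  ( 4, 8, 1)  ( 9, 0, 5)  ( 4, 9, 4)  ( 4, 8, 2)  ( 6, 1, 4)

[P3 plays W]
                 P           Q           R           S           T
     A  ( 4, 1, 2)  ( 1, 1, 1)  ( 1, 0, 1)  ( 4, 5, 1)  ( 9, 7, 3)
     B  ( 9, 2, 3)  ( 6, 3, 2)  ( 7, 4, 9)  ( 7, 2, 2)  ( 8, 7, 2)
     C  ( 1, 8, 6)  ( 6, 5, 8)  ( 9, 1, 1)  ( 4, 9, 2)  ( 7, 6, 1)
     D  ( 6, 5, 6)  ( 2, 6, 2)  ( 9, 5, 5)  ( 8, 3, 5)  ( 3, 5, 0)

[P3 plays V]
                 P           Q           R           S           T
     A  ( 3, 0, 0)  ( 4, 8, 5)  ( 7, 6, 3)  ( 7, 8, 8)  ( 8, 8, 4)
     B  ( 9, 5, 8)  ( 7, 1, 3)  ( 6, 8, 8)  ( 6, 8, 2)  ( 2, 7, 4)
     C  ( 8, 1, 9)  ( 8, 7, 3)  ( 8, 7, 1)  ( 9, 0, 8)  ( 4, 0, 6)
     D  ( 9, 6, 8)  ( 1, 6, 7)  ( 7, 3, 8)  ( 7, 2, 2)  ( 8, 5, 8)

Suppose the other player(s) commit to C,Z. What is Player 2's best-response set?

u_2(P vs C,Z) = 3
u_2(Q vs C,Z) = 2
u_2(R vs C,Z) = 2
u_2(S vs C,Z) = 7
u_2(T vs C,Z) = 1
max payoff 7 at {S}

BR_2 = {S}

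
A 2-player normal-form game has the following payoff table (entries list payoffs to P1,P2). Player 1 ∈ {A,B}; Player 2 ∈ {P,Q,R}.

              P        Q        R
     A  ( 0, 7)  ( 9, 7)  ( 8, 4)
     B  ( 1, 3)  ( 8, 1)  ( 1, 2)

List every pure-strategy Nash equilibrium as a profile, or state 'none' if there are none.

(A,P): not NE [P1→B gives 1>0]
(A,Q): NE
(A,R): not NE [P2→Q gives 7>4]
(B,P): NE
(B,Q): not NE [P1→A gives 9>8; P2→P gives 3>1]
(B,R): not NE [P1→A gives 8>1; P2→P gives 3>2]

NE set: (A,Q), (B,P)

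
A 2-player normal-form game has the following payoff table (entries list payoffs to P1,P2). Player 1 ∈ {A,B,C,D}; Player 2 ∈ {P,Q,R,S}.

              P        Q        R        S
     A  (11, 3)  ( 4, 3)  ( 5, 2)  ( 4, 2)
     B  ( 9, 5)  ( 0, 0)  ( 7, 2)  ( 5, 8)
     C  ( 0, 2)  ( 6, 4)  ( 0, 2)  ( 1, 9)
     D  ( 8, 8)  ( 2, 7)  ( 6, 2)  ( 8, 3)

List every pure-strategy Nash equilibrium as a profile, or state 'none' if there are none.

Nash profiles: (A,P)

(A,P): NE
(A,Q): not NE [P1→C gives 6>4]
(A,R): not NE [P1→B gives 7>5; P2→Q gives 3>2]
(A,S): not NE [P1→D gives 8>4; P2→Q gives 3>2]
(B,P): not NE [P1→A gives 11>9; P2→S gives 8>5]
(B,Q): not NE [P1→C gives 6>0; P2→S gives 8>0]
(B,R): not NE [P2→S gives 8>2]
(B,S): not NE [P1→D gives 8>5]
(C,P): not NE [P1→A gives 11>0; P2→S gives 9>2]
(C,Q): not NE [P2→S gives 9>4]
(C,R): not NE [P1→B gives 7>0; P2→S gives 9>2]
(C,S): not NE [P1→D gives 8>1]
(D,P): not NE [P1→A gives 11>8]
(D,Q): not NE [P1→C gives 6>2; P2→P gives 8>7]
(D,R): not NE [P1→B gives 7>6; P2→P gives 8>2]
(D,S): not NE [P2→P gives 8>3]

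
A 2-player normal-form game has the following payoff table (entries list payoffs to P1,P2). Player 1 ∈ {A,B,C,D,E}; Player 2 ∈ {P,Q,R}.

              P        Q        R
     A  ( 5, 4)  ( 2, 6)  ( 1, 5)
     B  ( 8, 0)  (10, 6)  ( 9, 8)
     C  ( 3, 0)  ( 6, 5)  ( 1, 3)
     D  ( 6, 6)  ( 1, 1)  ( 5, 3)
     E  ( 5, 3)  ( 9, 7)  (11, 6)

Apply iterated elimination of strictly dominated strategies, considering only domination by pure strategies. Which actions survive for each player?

P1 drop A (B beats it: P:8>5 Q:10>2 R:9>1)
P1 drop C (B beats it: P:8>3 Q:10>6 R:9>1)
P1 drop D (B beats it: P:8>6 Q:10>1 R:9>5)
P2 drop P (Q beats it: B:6>0 E:7>3)
P1→{B,E} P2→{Q,R}

Survivors P1:{B,E} P2:{Q,R}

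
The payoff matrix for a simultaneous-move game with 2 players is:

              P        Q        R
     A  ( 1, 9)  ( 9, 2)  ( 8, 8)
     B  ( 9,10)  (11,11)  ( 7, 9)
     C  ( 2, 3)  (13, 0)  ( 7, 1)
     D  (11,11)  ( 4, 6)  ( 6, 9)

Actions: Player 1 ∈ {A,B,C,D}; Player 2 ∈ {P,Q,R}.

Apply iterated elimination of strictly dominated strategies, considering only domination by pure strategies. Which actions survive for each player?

Remaining: P1:{B,C,D} P2:{P,Q}

P2 drop R (P beats it: A:9>8 B:10>9 C:3>1 D:11>9)
P1 drop A (B beats it: P:9>1 Q:11>9)
P1→{B,C,D} P2→{P,Q}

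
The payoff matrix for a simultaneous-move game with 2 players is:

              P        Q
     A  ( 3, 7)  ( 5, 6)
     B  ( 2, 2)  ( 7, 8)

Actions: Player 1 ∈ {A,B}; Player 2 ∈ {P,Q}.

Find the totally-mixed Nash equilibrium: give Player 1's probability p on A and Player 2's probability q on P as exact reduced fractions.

p=6/7, q=2/3

P1 indiff ⇒ q·3+(1-q)·5 = q·2+(1-q)·7 ⇒ q(1) = (1-q)(2) ⇒ q = 2/3
P2 indiff ⇒ p·7+(1-p)·2 = p·6+(1-p)·8 ⇒ p(1) = (1-p)(6) ⇒ p = 6/7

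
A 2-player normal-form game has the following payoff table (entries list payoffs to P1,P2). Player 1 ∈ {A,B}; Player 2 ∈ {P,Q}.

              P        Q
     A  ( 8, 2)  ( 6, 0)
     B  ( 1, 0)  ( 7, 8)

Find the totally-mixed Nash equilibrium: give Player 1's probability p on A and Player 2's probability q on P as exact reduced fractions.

p=4/5, q=1/8

P1 indiff ⇒ q·8+(1-q)·6 = q·1+(1-q)·7 ⇒ q(7) = (1-q)(1) ⇒ q = 1/8
P2 indiff ⇒ p·2+(1-p)·0 = p·0+(1-p)·8 ⇒ p(2) = (1-p)(8) ⇒ p = 4/5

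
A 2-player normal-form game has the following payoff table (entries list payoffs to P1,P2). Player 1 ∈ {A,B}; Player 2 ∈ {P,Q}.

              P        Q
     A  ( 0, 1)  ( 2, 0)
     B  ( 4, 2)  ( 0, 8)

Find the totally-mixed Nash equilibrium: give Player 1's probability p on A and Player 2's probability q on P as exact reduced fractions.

P1 indiff ⇒ q·0+(1-q)·2 = q·4+(1-q)·0 ⇒ q(-4) = (1-q)(-2) ⇒ q = 1/3
P2 indiff ⇒ p·1+(1-p)·2 = p·0+(1-p)·8 ⇒ p(1) = (1-p)(6) ⇒ p = 6/7

(p,q) = (6/7, 1/3)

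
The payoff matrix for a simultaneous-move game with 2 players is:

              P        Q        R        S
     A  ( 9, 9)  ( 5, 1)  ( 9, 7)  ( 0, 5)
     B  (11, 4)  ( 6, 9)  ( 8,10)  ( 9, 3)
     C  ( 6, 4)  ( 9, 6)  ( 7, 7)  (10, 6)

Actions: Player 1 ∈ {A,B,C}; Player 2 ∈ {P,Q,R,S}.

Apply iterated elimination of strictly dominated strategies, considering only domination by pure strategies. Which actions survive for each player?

Survivors P1:{A,B} P2:{P,R}

P2 drop Q (R beats it: A:7>1 B:10>9 C:7>6)
P2 drop S (R beats it: A:7>5 B:10>3 C:7>6)
P1 drop C (A beats it: P:9>6 R:9>7)
P1→{A,B} P2→{P,R}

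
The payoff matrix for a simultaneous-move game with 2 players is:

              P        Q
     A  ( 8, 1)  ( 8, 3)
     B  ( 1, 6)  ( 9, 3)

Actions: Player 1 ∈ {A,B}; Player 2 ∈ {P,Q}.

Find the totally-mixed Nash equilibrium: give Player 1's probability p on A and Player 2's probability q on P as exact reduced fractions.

P1 mixes 3/5 on A; P2 mixes 1/8 on P

P1 indiff ⇒ q·8+(1-q)·8 = q·1+(1-q)·9 ⇒ q(7) = (1-q)(1) ⇒ q = 1/8
P2 indiff ⇒ p·1+(1-p)·6 = p·3+(1-p)·3 ⇒ p(-2) = (1-p)(-3) ⇒ p = 3/5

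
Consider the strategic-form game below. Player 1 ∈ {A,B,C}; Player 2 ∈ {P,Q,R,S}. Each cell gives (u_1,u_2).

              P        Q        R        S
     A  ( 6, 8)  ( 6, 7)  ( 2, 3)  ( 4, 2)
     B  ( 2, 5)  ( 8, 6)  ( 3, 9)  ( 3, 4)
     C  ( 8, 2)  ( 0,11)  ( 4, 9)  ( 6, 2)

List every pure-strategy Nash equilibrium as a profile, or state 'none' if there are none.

(A,P): not NE [P1→C gives 8>6]
(A,Q): not NE [P1→B gives 8>6; P2→P gives 8>7]
(A,R): not NE [P1→C gives 4>2; P2→P gives 8>3]
(A,S): not NE [P1→C gives 6>4; P2→P gives 8>2]
(B,P): not NE [P1→C gives 8>2; P2→R gives 9>5]
(B,Q): not NE [P2→R gives 9>6]
(B,R): not NE [P1→C gives 4>3]
(B,S): not NE [P1→C gives 6>3; P2→R gives 9>4]
(C,P): not NE [P2→Q gives 11>2]
(C,Q): not NE [P1→B gives 8>0]
(C,R): not NE [P2→Q gives 11>9]
(C,S): not NE [P2→Q gives 11>2]

PSNE: ∅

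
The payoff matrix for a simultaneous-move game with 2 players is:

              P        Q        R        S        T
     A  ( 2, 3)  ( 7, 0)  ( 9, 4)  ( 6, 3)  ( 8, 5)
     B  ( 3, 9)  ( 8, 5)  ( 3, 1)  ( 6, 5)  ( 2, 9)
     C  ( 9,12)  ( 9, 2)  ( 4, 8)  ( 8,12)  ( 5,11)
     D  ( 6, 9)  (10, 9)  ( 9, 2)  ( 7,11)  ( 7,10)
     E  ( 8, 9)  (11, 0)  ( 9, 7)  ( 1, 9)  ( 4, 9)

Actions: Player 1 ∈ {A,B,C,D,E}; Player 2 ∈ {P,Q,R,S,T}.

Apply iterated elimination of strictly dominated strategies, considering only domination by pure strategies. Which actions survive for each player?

P1 drop B (C beats it: P:9>3 Q:9>8 R:4>3 S:8>6 T:5>2)
P2 drop Q (S beats it: A:3>0 C:12>2 D:11>9 E:9>0)
P2 drop R (T beats it: A:5>4 C:11>8 D:10>2 E:9>7)
P1 drop E (C beats it: P:9>8 S:8>1 T:5>4)
P1→{A,C,D} P2→{P,S,T}

Remaining: P1:{A,C,D} P2:{P,S,T}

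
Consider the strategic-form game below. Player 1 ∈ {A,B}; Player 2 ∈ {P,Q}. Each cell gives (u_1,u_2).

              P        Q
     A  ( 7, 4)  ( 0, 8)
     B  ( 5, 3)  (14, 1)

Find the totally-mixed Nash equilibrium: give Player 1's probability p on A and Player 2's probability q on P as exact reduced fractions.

P1 mixes 1/3 on A; P2 mixes 7/8 on P

P1 indiff ⇒ q·7+(1-q)·0 = q·5+(1-q)·14 ⇒ q(2) = (1-q)(14) ⇒ q = 7/8
P2 indiff ⇒ p·4+(1-p)·3 = p·8+(1-p)·1 ⇒ p(-4) = (1-p)(-2) ⇒ p = 1/3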